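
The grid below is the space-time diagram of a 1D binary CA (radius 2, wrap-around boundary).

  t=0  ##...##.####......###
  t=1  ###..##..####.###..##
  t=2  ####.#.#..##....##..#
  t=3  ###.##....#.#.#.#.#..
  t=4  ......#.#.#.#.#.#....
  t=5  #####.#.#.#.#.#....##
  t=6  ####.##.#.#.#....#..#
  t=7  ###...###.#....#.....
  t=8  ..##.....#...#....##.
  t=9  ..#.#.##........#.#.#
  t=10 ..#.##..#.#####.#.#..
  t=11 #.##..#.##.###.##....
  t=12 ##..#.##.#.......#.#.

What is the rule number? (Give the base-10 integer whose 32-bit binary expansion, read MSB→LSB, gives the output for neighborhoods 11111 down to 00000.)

3609241699

  [31] ##### => #  t=0,i=20
  [30] ####. => #  t=0,i=0
  [29] ###.# => .  t=1,i=12
  [28] ###.. => #  t=0,i=1
  [27] ##.## => .  t=0,i=7
  [26] ##.#. => #  t=2,i=4
  [25] ##..# => #  t=1,i=3
  [24] ##... => #  t=0,i=2
  [23] #.### => .  t=0,i=8
  [22] #.##. => .  t=3,i=4
  [21] #.#.# => #  t=2,i=5
  [20] #.#.. => .  t=2,i=7
  [19] #..## => .  t=1,i=4
  [18] #..#. => .  t=9,i=1
  [17] #...# => .  t=0,i=3
  [16] #.... => .  t=0,i=13
  [15] .#### => #  t=0,i=9
  [14] .###. => .  t=1,i=15
  [13] .##.# => #  t=0,i=6
  [12] .##.. => .  t=1,i=6
  [11] .#.## => #  t=9,i=5
  [10] .#.#. => .  t=2,i=6
  [9] .#..# => .  t=2,i=8
  [8] .#... => .  t=4,i=17
  [7] ..### => .  t=0,i=18
  [6] ..##. => #  t=0,i=5
  [5] ..#.# => #  t=3,i=10
  [4] ..#.. => .  t=6,i=17
  [3] ...## => .  t=0,i=4
  [2] ...#. => .  t=3,i=9
  [1] ....# => #  t=0,i=16
  [0] ..... => #  t=0,i=14
  bits 11010111001000001010100001100011 = 3609241699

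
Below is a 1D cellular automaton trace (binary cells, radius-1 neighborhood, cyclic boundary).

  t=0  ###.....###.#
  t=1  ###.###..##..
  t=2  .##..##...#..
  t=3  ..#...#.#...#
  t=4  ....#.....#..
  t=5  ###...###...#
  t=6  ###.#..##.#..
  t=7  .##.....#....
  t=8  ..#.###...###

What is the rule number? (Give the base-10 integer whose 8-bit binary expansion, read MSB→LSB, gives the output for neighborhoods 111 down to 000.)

193

  nb ###: next=#  (t=0,i=0, bit7=1)
  nb ##.: next=#  (t=0,i=2, bit6=1)
  nb #.#: next=.  (t=0,i=11, bit5=0)
  nb #..: next=.  (t=0,i=3, bit4=0)
  nb .##: next=.  (t=0,i=8, bit3=0)
  nb .#.: next=.  (t=2,i=10, bit2=0)
  nb ..#: next=.  (t=0,i=7, bit1=0)
  nb ...: next=#  (t=0,i=4, bit0=1)
  bits 11000001 = 193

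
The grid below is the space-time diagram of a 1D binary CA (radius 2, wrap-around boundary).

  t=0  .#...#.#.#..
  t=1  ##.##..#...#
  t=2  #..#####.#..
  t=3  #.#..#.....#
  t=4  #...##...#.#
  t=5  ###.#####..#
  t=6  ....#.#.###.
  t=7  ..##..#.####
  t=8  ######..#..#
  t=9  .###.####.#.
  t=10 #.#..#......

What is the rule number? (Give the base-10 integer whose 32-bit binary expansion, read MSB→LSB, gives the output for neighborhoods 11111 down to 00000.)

  [31] ##### => #  t=2,i=5
  [30] ####. => .  t=2,i=6
  [29] ###.# => .  t=1,i=1
  [28] ###.. => #  t=5,i=8
  [27] ##.## => .  t=1,i=2
  [26] ##.#. => .  t=2,i=8
  [25] ##..# => #  t=1,i=5
  [24] ##... => #  t=4,i=1
  [23] #.### => #  t=5,i=4
  [22] #.##. => #  t=1,i=3
  [21] #.#.# => #  t=0,i=7
  [20] #.#.. => .  t=0,i=9
  [19] #..## => #  t=2,i=2
  [18] #..#. => #  t=1,i=6
  [17] #...# => #  t=0,i=3
  [16] #.... => .  t=3,i=7
  [15] .#### => .  t=2,i=4
  [14] .###. => #  t=1,i=0
  [13] .##.# => #  t=3,i=0
  [12] .##.. => #  t=1,i=4
  [11] .#.## => .  t=4,i=10
  [10] .#.#. => .  t=0,i=6
  [9] .#..# => .  t=2,i=1
  [8] .#... => .  t=0,i=2
  [7] ..### => .  t=1,i=11
  [6] ..##. => #  t=3,i=11
  [5] ..#.# => .  t=0,i=5
  [4] ..#.. => #  t=0,i=1
  [3] ...## => .  t=1,i=10
  [2] ...#. => #  t=0,i=0
  [1] ....# => #  t=3,i=9
  [0] ..... => .  t=3,i=8
  bits 10010011111011100111000001010110 = 2481877078

2481877078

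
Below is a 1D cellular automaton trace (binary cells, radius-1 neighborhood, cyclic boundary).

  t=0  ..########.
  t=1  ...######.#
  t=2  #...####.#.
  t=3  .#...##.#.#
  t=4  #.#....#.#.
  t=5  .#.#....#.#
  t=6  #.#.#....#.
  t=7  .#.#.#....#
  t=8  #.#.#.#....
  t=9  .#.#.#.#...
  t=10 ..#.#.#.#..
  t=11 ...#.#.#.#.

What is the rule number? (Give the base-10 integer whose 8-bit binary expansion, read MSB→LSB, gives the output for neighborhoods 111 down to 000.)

  [7] ### => #  t=0,i=3
  [6] ##. => .  t=0,i=9
  [5] #.# => #  t=1,i=9
  [4] #.. => #  t=0,i=10
  [3] .## => .  t=0,i=2
  [2] .#. => .  t=1,i=10
  [1] ..# => .  t=0,i=1
  [0] ... => .  t=0,i=0
  bits 10110000 = 176

176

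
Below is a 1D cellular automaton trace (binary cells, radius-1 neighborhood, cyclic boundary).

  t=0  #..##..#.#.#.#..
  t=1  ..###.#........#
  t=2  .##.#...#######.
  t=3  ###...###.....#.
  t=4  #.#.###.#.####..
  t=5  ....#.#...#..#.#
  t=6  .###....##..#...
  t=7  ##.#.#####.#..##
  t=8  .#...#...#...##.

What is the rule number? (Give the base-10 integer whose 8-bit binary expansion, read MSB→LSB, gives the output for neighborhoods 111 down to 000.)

  nb ###: next=.  (t=1,i=3, bit7=0)
  nb ##.: next=#  (t=0,i=4, bit6=1)
  nb #.#: next=.  (t=0,i=8, bit5=0)
  nb #..: next=.  (t=0,i=1, bit4=0)
  nb .##: next=#  (t=0,i=3, bit3=1)
  nb .#.: next=.  (t=0,i=0, bit2=0)
  nb ..#: next=#  (t=0,i=2, bit1=1)
  nb ...: next=#  (t=1,i=8, bit0=1)
  bits 01001011 = 75

75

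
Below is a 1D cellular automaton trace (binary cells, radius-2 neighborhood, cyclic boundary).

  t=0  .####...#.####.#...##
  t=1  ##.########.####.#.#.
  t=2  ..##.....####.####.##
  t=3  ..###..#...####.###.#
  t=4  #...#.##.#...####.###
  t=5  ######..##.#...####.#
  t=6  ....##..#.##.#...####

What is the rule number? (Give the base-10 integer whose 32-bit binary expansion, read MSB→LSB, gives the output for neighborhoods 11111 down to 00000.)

  ##### -> .   bit 31 = 0  t=1,i=5
  ####. -> #   bit 30 = 1  t=0,i=3
  ###.# -> #   bit 29 = 1  t=0,i=13
  ###.. -> #   bit 28 = 1  t=0,i=4
  ##.## -> #   bit 27 = 1  t=0,i=0
  ##.#. -> #   bit 26 = 1  t=0,i=14
  ##..# -> .   bit 25 = 0  t=2,i=0
  ##... -> #   bit 24 = 1  t=0,i=5
  #.### -> #   bit 23 = 1  t=0,i=1
  #.##. -> .   bit 22 = 0  t=1,i=0
  #.#.# -> #   bit 21 = 1  t=1,i=17
  #.#.. -> #   bit 20 = 1  t=0,i=15
  #..## -> .   bit 19 = 0  t=2,i=1
  #..#. -> #   bit 18 = 1  t=3,i=6
  #...# -> #   bit 17 = 1  t=0,i=6
  #.... -> .   bit 16 = 0  t=2,i=5
  .#### -> .   bit 15 = 0  t=0,i=2
  .###. -> .   bit 14 = 0  t=3,i=3
  .##.# -> .   bit 13 = 0  t=0,i=20
  .##.. -> #   bit 12 = 1  t=2,i=3
  .#.## -> #   bit 11 = 1  t=0,i=9
  .#.#. -> .   bit 10 = 0  t=1,i=18
  .#..# -> #   bit 9 = 1  t=3,i=0
  .#... -> .   bit 8 = 0  t=0,i=16
  ..### -> .   bit 7 = 0  t=2,i=9
  ..##. -> #   bit 6 = 1  t=0,i=19
  ..#.# -> #   bit 5 = 1  t=0,i=8
  ..#.. -> #   bit 4 = 1  t=3,i=7
  ...## -> .   bit 3 = 0  t=0,i=18
  ...#. -> #   bit 2 = 1  t=0,i=7
  ....# -> #   bit 1 = 1  t=2,i=7
  ..... -> .   bit 0 = 0  t=2,i=6
  bits 01111101101101100001101001110110 = 2109086326

2109086326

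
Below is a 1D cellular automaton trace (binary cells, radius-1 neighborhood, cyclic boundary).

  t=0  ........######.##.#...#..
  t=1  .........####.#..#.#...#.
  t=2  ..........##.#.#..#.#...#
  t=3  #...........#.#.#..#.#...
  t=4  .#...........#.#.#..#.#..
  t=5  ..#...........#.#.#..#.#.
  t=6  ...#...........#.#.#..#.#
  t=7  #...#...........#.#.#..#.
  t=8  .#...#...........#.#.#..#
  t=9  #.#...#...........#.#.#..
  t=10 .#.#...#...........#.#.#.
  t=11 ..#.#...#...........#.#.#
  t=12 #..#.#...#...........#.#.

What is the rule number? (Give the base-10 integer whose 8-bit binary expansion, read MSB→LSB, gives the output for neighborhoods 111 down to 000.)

176

  ### -> #   bit 7 = 1  t=0,i=9
  ##. -> .   bit 6 = 0  t=0,i=13
  #.# -> #   bit 5 = 1  t=0,i=14
  #.. -> #   bit 4 = 1  t=0,i=19
  .## -> .   bit 3 = 0  t=0,i=8
  .#. -> .   bit 2 = 0  t=0,i=18
  ..# -> .   bit 1 = 0  t=0,i=7
  ... -> .   bit 0 = 0  t=0,i=0
  bits 10110000 = 176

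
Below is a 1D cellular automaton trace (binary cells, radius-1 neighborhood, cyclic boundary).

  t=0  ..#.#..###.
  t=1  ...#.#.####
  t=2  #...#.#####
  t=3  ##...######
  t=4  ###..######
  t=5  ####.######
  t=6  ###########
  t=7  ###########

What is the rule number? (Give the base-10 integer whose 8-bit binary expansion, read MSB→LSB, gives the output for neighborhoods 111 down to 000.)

248

  ###|#  b7=1 t=0,i=8
  ##.|#  b6=1 t=0,i=9
  #.#|#  b5=1 t=0,i=3
  #..|#  b4=1 t=0,i=5
  .##|#  b3=1 t=0,i=7
  .#.|.  b2=0 t=0,i=2
  ..#|.  b1=0 t=0,i=1
  ...|.  b0=0 t=0,i=0
  bits 11111000 = 248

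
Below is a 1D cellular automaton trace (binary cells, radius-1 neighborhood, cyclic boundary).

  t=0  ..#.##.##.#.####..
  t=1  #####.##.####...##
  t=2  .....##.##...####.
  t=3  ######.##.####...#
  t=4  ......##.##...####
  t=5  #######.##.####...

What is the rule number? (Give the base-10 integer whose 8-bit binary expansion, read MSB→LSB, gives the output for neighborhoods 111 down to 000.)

  nb ###: next=.  (t=0,i=13, bit7=0)
  nb ##.: next=.  (t=0,i=5, bit6=0)
  nb #.#: next=#  (t=0,i=3, bit5=1)
  nb #..: next=#  (t=0,i=16, bit4=1)
  nb .##: next=#  (t=0,i=4, bit3=1)
  nb .#.: next=#  (t=0,i=2, bit2=1)
  nb ..#: next=#  (t=0,i=1, bit1=1)
  nb ...: next=#  (t=0,i=0, bit0=1)
  bits 00111111 = 63

63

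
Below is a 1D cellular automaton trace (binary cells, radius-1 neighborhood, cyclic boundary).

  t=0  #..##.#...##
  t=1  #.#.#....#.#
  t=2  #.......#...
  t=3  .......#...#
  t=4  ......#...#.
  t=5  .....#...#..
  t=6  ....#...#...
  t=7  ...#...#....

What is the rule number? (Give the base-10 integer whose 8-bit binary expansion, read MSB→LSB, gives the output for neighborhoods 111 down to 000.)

194

  [7] ### => #  t=0,i=11
  [6] ##. => #  t=0,i=0
  [5] #.# => .  t=0,i=5
  [4] #.. => .  t=0,i=1
  [3] .## => .  t=0,i=3
  [2] .#. => .  t=0,i=6
  [1] ..# => #  t=0,i=2
  [0] ... => .  t=0,i=8
  bits 11000010 = 194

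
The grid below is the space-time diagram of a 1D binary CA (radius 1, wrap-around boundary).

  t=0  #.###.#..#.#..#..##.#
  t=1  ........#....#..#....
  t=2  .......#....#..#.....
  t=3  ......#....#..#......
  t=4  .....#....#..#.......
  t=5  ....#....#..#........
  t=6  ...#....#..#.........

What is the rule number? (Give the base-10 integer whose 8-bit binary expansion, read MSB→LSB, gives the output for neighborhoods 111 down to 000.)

  ###|.  b7=0 t=0,i=3
  ##.|.  b6=0 t=0,i=0
  #.#|.  b5=0 t=0,i=1
  #..|.  b4=0 t=0,i=7
  .##|.  b3=0 t=0,i=2
  .#.|.  b2=0 t=0,i=6
  ..#|#  b1=1 t=0,i=8
  ...|.  b0=0 t=1,i=0
  bits 00000010 = 2

2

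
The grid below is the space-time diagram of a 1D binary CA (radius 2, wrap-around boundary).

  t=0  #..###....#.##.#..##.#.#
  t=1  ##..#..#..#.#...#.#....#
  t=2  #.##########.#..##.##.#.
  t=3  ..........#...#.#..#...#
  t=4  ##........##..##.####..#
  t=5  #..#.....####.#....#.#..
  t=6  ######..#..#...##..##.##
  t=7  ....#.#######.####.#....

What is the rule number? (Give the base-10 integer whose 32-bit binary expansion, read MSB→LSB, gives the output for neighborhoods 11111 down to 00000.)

1111840632

  nb #####: next=.  (t=2,i=4, bit31=0)
  nb ####.: next=#  (t=2,i=10, bit30=1)
  nb ###.#: next=.  (t=2,i=11, bit29=0)
  nb ###..: next=.  (t=0,i=5, bit28=0)
  nb ##.##: next=.  (t=2,i=18, bit27=0)
  nb ##.#.: next=.  (t=0,i=14, bit26=0)
  nb ##..#: next=#  (t=0,i=1, bit25=1)
  nb ##...: next=.  (t=0,i=6, bit24=0)
  nb #.###: next=.  (t=2,i=2, bit23=0)
  nb #.##.: next=#  (t=0,i=12, bit22=1)
  nb #.#.#: next=.  (t=0,i=21, bit21=0)
  nb #.#..: next=.  (t=0,i=15, bit20=0)
  nb #..##: next=.  (t=0,i=2, bit19=0)
  nb #..#.: next=#  (t=1,i=3, bit18=1)
  nb #...#: next=.  (t=1,i=14, bit17=0)
  nb #....: next=#  (t=0,i=7, bit16=1)
  nb .####: next=.  (t=2,i=3, bit15=0)
  nb .###.: next=#  (t=0,i=4, bit14=1)
  nb .##.#: next=.  (t=0,i=13, bit13=0)
  nb .##..: next=#  (t=0,i=0, bit12=1)
  nb .#.##: next=.  (t=0,i=11, bit11=0)
  nb .#.#.: next=#  (t=1,i=11, bit10=1)
  nb .#..#: next=#  (t=0,i=16, bit9=1)
  nb .#...: next=#  (t=1,i=13, bit8=1)
  nb ..###: next=.  (t=0,i=3, bit7=0)
  nb ..##.: next=#  (t=0,i=18, bit6=1)
  nb ..#.#: next=#  (t=0,i=10, bit5=1)
  nb ..#..: next=#  (t=1,i=4, bit4=1)
  nb ...##: next=#  (t=1,i=22, bit3=1)
  nb ...#.: next=.  (t=0,i=9, bit2=0)
  nb ....#: next=.  (t=0,i=8, bit1=0)
  nb .....: next=.  (t=3,i=2, bit0=0)
  bits 01000010010001010101011101111000 = 1111840632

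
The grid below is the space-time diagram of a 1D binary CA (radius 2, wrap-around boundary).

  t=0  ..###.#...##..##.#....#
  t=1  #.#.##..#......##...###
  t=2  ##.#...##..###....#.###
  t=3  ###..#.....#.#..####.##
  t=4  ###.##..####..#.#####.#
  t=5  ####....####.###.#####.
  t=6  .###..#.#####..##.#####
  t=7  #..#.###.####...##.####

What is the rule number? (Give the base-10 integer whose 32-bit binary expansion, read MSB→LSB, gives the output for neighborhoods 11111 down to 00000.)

  #####|#  b31=1 t=2,i=22
  ####.|#  b30=1 t=1,i=22
  ###.#|#  b29=1 t=0,i=4
  ###..|#  b28=1 t=2,i=13
  ##.##|#  b27=1 t=3,i=20
  ##.#.|#  b26=1 t=0,i=5
  ##..#|.  b25=0 t=0,i=12
  ##...|.  b24=0 t=1,i=17
  #.###|.  b23=0 t=2,i=20
  #.##.|.  b22=0 t=1,i=4
  #.#.#|.  b21=0 t=1,i=2
  #.#..|.  b20=0 t=0,i=6
  #..##|.  b19=0 t=0,i=1
  #..#.|#  b18=1 t=1,i=7
  #...#|#  b17=1 t=0,i=8
  #....|.  b16=0 t=0,i=19
  .####|#  b15=1 t=1,i=21
  .###.|.  b14=0 t=0,i=3
  .##.#|#  b13=1 t=0,i=15
  .##..|.  b12=0 t=0,i=11
  .#.##|#  b11=1 t=1,i=3
  .#.#.|.  b10=0 t=3,i=12
  .#..#|#  b9=1 t=0,i=0
  .#...|.  b8=0 t=0,i=7
  ..###|#  b7=1 t=0,i=2
  ..##.|.  b6=0 t=0,i=10
  ..#.#|#  b5=1 t=2,i=18
  ..#..|#  b4=1 t=0,i=22
  ...##|.  b3=0 t=0,i=9
  ...#.|#  b2=1 t=0,i=21
  ....#|#  b1=1 t=0,i=20
  .....|#  b0=1 t=1,i=11
  bits 11111100000001101010101010110111 = 4228295351

4228295351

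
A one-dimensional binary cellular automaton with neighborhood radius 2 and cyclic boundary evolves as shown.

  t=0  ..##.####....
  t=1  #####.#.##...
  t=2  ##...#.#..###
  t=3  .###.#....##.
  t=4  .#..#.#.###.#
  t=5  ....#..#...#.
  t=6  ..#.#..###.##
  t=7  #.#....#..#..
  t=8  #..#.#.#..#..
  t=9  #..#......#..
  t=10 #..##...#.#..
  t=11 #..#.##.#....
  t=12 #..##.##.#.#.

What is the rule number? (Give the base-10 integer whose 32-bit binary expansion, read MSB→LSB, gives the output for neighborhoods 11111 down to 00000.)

520268282

  ##### -> .   bit 31 = 0  t=1,i=2
  ####. -> .   bit 30 = 0  t=0,i=7
  ###.# -> .   bit 29 = 0  t=1,i=4
  ###.. -> #   bit 28 = 1  t=0,i=8
  ##.## -> #   bit 27 = 1  t=0,i=4
  ##.#. -> #   bit 26 = 1  t=1,i=5
  ##..# -> #   bit 25 = 1  t=3,i=12
  ##... -> #   bit 24 = 1  t=0,i=9
  #.### -> .   bit 23 = 0  t=0,i=5
  #.##. -> .   bit 22 = 0  t=1,i=8
  #.#.# -> .   bit 21 = 0  t=1,i=6
  #.#.. -> .   bit 20 = 0  t=2,i=7
  #..## -> .   bit 19 = 0  t=2,i=9
  #..#. -> .   bit 18 = 0  t=4,i=3
  #...# -> #   bit 17 = 1  t=1,i=11
  #.... -> .   bit 16 = 0  t=0,i=10
  .#### -> #   bit 15 = 1  t=0,i=6
  .###. -> .   bit 14 = 0  t=3,i=2
  .##.# -> #   bit 13 = 1  t=0,i=3
  .##.. -> .   bit 12 = 0  t=1,i=9
  .#.## -> #   bit 11 = 1  t=1,i=7
  .#.#. -> .   bit 10 = 0  t=2,i=6
  .#..# -> .   bit 9 = 0  t=2,i=8
  .#... -> #   bit 8 = 1  t=3,i=6
  ..### -> #   bit 7 = 1  t=1,i=0
  ..##. -> #   bit 6 = 1  t=0,i=2
  ..#.# -> #   bit 5 = 1  t=2,i=5
  ..#.. -> #   bit 4 = 1  t=5,i=4
  ...## -> #   bit 3 = 1  t=0,i=1
  ...#. -> .   bit 2 = 0  t=2,i=4
  ....# -> #   bit 1 = 1  t=0,i=0
  ..... -> .   bit 0 = 0  t=0,i=11
  bits 00011111000000101010100111111010 = 520268282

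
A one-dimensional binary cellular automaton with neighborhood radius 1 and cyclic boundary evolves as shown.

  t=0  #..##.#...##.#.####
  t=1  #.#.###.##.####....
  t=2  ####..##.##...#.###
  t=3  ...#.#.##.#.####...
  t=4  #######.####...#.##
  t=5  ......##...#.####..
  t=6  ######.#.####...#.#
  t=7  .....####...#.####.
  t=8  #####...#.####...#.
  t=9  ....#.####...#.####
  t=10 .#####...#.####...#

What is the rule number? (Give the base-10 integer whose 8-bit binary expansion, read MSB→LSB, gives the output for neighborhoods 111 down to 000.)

  ###|.  b7=0 t=0,i=16
  ##.|#  b6=1 t=0,i=0
  #.#|#  b5=1 t=0,i=5
  #..|.  b4=0 t=0,i=1
  .##|.  b3=0 t=0,i=3
  .#.|#  b2=1 t=0,i=6
  ..#|#  b1=1 t=0,i=2
  ...|#  b0=1 t=0,i=8
  bits 01100111 = 103

103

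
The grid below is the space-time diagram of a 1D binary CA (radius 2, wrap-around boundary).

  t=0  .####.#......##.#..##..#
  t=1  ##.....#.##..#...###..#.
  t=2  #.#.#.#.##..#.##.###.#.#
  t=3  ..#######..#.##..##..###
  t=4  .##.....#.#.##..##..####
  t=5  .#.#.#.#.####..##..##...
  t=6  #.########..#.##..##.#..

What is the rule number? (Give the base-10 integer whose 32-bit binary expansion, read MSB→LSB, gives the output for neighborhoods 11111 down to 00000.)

  nb #####: next=.  (t=3,i=4, bit31=0)
  nb ####.: next=.  (t=0,i=3, bit30=0)
  nb ###.#: next=.  (t=0,i=4, bit29=0)
  nb ###..: next=#  (t=1,i=19, bit28=1)
  nb ##.##: next=.  (t=2,i=16, bit27=0)
  nb ##.#.: next=.  (t=0,i=5, bit26=0)
  nb ##..#: next=.  (t=0,i=21, bit25=0)
  nb ##...: next=#  (t=1,i=2, bit24=1)
  nb #.###: next=#  (t=0,i=1, bit23=1)
  nb #.##.: next=#  (t=1,i=0, bit22=1)
  nb #.#.#: next=#  (t=2,i=2, bit21=1)
  nb #.#..: next=.  (t=0,i=6, bit20=0)
  nb #..##: next=#  (t=0,i=18, bit19=1)
  nb #..#.: next=#  (t=0,i=22, bit18=1)
  nb #...#: next=#  (t=1,i=15, bit17=1)
  nb #....: next=.  (t=0,i=8, bit16=0)
  nb .####: next=.  (t=0,i=2, bit15=0)
  nb .###.: next=#  (t=1,i=18, bit14=1)
  nb .##.#: next=.  (t=0,i=14, bit13=0)
  nb .##..: next=.  (t=0,i=20, bit12=0)
  nb .#.##: next=#  (t=0,i=0, bit11=1)
  nb .#.#.: next=#  (t=2,i=3, bit10=1)
  nb .#..#: next=#  (t=0,i=17, bit9=1)
  nb .#...: next=#  (t=0,i=7, bit8=1)
  nb ..###: next=#  (t=1,i=17, bit7=1)
  nb ..##.: next=#  (t=0,i=13, bit6=1)
  nb ..#.#: next=.  (t=0,i=23, bit5=0)
  nb ..#..: next=.  (t=1,i=13, bit4=0)
  nb ...##: next=.  (t=0,i=12, bit3=0)
  nb ...#.: next=#  (t=1,i=6, bit2=1)
  nb ....#: next=.  (t=0,i=11, bit1=0)
  nb .....: next=#  (t=0,i=9, bit0=1)
  bits 00010001111011100100111111000101 = 300830661

300830661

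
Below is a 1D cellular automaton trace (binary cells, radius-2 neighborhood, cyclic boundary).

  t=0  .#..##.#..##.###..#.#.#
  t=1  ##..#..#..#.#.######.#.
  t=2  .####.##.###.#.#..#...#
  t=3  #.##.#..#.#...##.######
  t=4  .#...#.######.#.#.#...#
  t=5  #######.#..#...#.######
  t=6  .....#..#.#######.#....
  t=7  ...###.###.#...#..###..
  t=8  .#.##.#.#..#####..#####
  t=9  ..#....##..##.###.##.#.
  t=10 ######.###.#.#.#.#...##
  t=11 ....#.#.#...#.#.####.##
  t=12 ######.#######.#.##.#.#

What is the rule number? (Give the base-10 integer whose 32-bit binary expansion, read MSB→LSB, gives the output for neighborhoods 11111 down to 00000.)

1528290806

  ##### -> .   bit 31 = 0  t=1,i=16
  ####. -> #   bit 30 = 1  t=1,i=18
  ###.# -> .   bit 29 = 0  t=1,i=19
  ###.. -> #   bit 28 = 1  t=0,i=15
  ##.## -> #   bit 27 = 1  t=0,i=12
  ##.#. -> .   bit 26 = 0  t=0,i=6
  ##..# -> #   bit 25 = 1  t=0,i=16
  ##... -> #   bit 24 = 1  t=7,i=21
  #.### -> .   bit 23 = 0  t=0,i=13
  #.##. -> .   bit 22 = 0  t=1,i=0
  #.#.# -> .   bit 21 = 0  t=0,i=20
  #.#.. -> #   bit 20 = 1  t=0,i=1
  #..## -> .   bit 19 = 0  t=0,i=3
  #..#. -> #   bit 18 = 1  t=0,i=17
  #...# -> #   bit 17 = 1  t=2,i=20
  #.... -> #   bit 16 = 1  t=6,i=20
  .#### -> #   bit 15 = 1  t=1,i=15
  .###. -> #   bit 14 = 1  t=0,i=14
  .##.# -> .   bit 13 = 0  t=0,i=5
  .##.. -> #   bit 12 = 1  t=1,i=1
  .#.## -> #   bit 11 = 1  t=1,i=13
  .#.#. -> #   bit 10 = 1  t=0,i=0
  .#..# -> .   bit 9 = 0  t=0,i=2
  .#... -> #   bit 8 = 1  t=2,i=19
  ..### -> #   bit 7 = 1  t=7,i=3
  ..##. -> #   bit 6 = 1  t=0,i=4
  ..#.# -> #   bit 5 = 1  t=0,i=18
  ..#.. -> #   bit 4 = 1  t=1,i=4
  ...## -> .   bit 3 = 0  t=3,i=13
  ...#. -> #   bit 2 = 1  t=2,i=21
  ....# -> #   bit 1 = 1  t=6,i=3
  ..... -> .   bit 0 = 0  t=6,i=0
  bits 01011011000101111101110111110110 = 1528290806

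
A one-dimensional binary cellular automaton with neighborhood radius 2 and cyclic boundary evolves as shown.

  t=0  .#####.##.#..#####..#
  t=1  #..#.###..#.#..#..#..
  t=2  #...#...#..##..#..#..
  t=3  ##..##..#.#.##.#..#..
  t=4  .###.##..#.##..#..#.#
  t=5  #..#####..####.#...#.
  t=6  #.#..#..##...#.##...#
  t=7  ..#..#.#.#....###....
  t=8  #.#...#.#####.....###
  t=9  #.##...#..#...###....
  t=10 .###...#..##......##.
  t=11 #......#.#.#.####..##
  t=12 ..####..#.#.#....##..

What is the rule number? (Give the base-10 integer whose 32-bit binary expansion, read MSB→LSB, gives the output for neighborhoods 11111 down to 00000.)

  #####|#  b31=1 t=0,i=3
  ####.|.  b30=0 t=0,i=4
  ###.#|#  b29=1 t=0,i=5
  ###..|.  b28=0 t=0,i=17
  ##.##|#  b27=1 t=0,i=6
  ##.#.|.  b26=0 t=0,i=9
  ##..#|#  b25=1 t=0,i=18
  ##...|.  b24=0 t=6,i=10
  #.###|.  b23=0 t=0,i=1
  #.##.|#  b22=1 t=0,i=7
  #.#.#|.  b21=0 t=3,i=10
  #.#..|#  b20=1 t=0,i=10
  #..##|#  b19=1 t=0,i=12
  #..#.|.  b18=0 t=0,i=19
  #...#|.  b17=0 t=2,i=2
  #....|#  b16=1 t=7,i=11
  .####|.  b15=0 t=0,i=2
  .###.|.  b14=0 t=1,i=6
  .##.#|.  b13=0 t=0,i=8
  .##..|#  b12=1 t=2,i=12
  .#.##|#  b11=1 t=0,i=0
  .#.#.|#  b10=1 t=1,i=11
  .#..#|.  b9=0 t=0,i=11
  .#...|#  b8=1 t=2,i=1
  ..###|.  b7=0 t=0,i=13
  ..##.|.  b6=0 t=2,i=11
  ..#.#|.  b5=0 t=0,i=20
  ..#..|#  b4=1 t=1,i=0
  ...##|.  b3=0 t=6,i=19
  ...#.|.  b2=0 t=2,i=3
  ....#|#  b1=1 t=7,i=0
  .....|#  b0=1 t=7,i=19
  bits 10101010010110010001110100010011 = 2857966867

2857966867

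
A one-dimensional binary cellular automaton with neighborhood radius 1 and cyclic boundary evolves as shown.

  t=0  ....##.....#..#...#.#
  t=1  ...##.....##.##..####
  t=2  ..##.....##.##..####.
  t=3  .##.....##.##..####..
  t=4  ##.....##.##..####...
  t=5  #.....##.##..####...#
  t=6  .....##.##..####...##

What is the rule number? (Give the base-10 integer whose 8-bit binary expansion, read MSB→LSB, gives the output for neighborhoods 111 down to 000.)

174

  ###|#  b7=1 t=1,i=18
  ##.|.  b6=0 t=0,i=5
  #.#|#  b5=1 t=0,i=19
  #..|.  b4=0 t=0,i=0
  .##|#  b3=1 t=0,i=4
  .#.|#  b2=1 t=0,i=11
  ..#|#  b1=1 t=0,i=3
  ...|.  b0=0 t=0,i=1
  bits 10101110 = 174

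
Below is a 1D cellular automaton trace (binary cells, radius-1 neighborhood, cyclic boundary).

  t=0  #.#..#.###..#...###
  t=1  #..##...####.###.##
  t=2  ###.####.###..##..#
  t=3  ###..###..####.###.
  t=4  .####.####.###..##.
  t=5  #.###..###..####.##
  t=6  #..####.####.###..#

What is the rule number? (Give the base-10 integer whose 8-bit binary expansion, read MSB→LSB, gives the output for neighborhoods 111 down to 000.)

211

  nb ###: next=#  (t=0,i=8, bit7=1)
  nb ##.: next=#  (t=0,i=0, bit6=1)
  nb #.#: next=.  (t=0,i=1, bit5=0)
  nb #..: next=#  (t=0,i=3, bit4=1)
  nb .##: next=.  (t=0,i=7, bit3=0)
  nb .#.: next=.  (t=0,i=2, bit2=0)
  nb ..#: next=#  (t=0,i=4, bit1=1)
  nb ...: next=#  (t=0,i=14, bit0=1)
  bits 11010011 = 211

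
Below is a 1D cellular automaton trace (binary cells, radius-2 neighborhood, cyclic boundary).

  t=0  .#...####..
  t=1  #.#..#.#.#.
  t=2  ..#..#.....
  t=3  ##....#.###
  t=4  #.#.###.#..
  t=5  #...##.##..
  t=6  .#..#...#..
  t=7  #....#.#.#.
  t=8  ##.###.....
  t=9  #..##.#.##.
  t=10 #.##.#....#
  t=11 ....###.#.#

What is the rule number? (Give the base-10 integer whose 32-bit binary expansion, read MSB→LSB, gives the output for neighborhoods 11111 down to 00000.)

  #####|.  b31=0 t=3,i=10
  ####.|#  b30=1 t=0,i=7
  ###.#|.  b29=0 t=4,i=6
  ###..|.  b28=0 t=0,i=8
  ##.##|.  b27=0 t=5,i=6
  ##.#.|#  b26=1 t=4,i=7
  ##..#|.  b25=0 t=5,i=9
  ##...|#  b24=1 t=0,i=9
  #.###|#  b23=1 t=3,i=8
  #.##.|.  b22=0 t=5,i=7
  #.#.#|.  b21=0 t=1,i=0
  #.#..|#  b20=1 t=1,i=2
  #..##|#  b19=1 t=9,i=2
  #..#.|.  b18=0 t=1,i=4
  #...#|.  b17=0 t=0,i=3
  #....|.  b16=0 t=2,i=7
  .####|.  b15=0 t=0,i=6
  .###.|#  b14=1 t=4,i=5
  .##.#|.  b13=0 t=5,i=5
  .##..|#  b12=1 t=5,i=8
  .#.##|.  b11=0 t=3,i=7
  .#.#.|.  b10=0 t=1,i=1
  .#..#|.  b9=0 t=1,i=3
  .#...|#  b8=1 t=0,i=2
  ..###|#  b7=1 t=0,i=5
  ..##.|#  b6=1 t=5,i=4
  ..#.#|#  b5=1 t=1,i=5
  ..#..|.  b4=0 t=0,i=1
  ...##|.  b3=0 t=0,i=4
  ...#.|#  b2=1 t=0,i=0
  ....#|#  b1=1 t=2,i=0
  .....|#  b0=1 t=2,i=8
  bits 01000101100110000101000111100111 = 1167610343

1167610343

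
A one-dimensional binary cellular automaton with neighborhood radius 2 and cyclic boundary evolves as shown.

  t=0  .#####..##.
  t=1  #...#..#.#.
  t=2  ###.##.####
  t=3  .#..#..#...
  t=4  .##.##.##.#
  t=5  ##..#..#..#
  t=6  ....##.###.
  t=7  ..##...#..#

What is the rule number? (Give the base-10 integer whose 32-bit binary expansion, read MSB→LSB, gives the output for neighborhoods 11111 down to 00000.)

1106911034

  [31] ##### => .  t=0,i=3
  [30] ####. => #  t=0,i=4
  [29] ###.# => .  t=2,i=2
  [28] ###.. => .  t=0,i=5
  [27] ##.## => .  t=2,i=3
  [26] ##.#. => .  t=4,i=9
  [25] ##..# => .  t=0,i=6
  [24] ##... => #  t=6,i=10
  [23] #.### => #  t=2,i=7
  [22] #.##. => #  t=2,i=4
  [21] #.#.# => #  t=1,i=9
  [20] #.#.. => #  t=1,i=0
  [19] #..## => #  t=0,i=0
  [18] #..#. => .  t=1,i=6
  [17] #...# => #  t=1,i=2
  [16] #.... => .  t=3,i=9
  [15] .#### => .  t=0,i=2
  [14] .###. => .  t=5,i=0
  [13] .##.# => .  t=2,i=5
  [12] .##.. => #  t=0,i=9
  [11] .#.## => #  t=4,i=0
  [10] .#.#. => #  t=1,i=8
  [9] .#..# => #  t=1,i=5
  [8] .#... => #  t=1,i=1
  [7] ..### => .  t=0,i=1
  [6] ..##. => .  t=0,i=8
  [5] ..#.# => #  t=1,i=7
  [4] ..#.. => #  t=1,i=4
  [3] ...## => #  t=6,i=3
  [2] ...#. => .  t=1,i=3
  [1] ....# => #  t=3,i=10
  [0] ..... => .  t=6,i=1
  bits 01000001111110100001111100111010 = 1106911034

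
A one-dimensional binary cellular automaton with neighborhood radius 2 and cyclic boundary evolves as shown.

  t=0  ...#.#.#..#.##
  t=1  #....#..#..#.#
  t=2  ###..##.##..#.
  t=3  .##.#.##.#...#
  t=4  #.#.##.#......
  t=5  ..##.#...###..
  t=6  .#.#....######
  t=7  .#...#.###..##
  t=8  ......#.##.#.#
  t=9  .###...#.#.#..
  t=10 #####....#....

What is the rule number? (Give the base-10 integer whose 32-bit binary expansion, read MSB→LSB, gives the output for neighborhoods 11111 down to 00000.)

2032794265

  ##### -> .   bit 31 = 0  t=6,i=10
  ####. -> #   bit 30 = 1  t=6,i=12
  ###.# -> #   bit 29 = 1  t=6,i=13
  ###.. -> #   bit 28 = 1  t=2,i=2
  ##.## -> #   bit 27 = 1  t=2,i=7
  ##.#. -> .   bit 26 = 0  t=3,i=3
  ##..# -> .   bit 25 = 0  t=2,i=3
  ##... -> #   bit 24 = 1  t=0,i=0
  #.### -> .   bit 23 = 0  t=2,i=0
  #.##. -> .   bit 22 = 0  t=0,i=12
  #.#.# -> #   bit 21 = 1  t=0,i=5
  #.#.. -> .   bit 20 = 0  t=0,i=7
  #..## -> #   bit 19 = 1  t=2,i=4
  #..#. -> .   bit 18 = 0  t=0,i=9
  #...# -> .   bit 17 = 0  t=0,i=1
  #.... -> #   bit 16 = 1  t=1,i=2
  .#### -> #   bit 15 = 1  t=6,i=9
  .###. -> #   bit 14 = 1  t=2,i=1
  .##.# -> #   bit 13 = 1  t=2,i=6
  .##.. -> #   bit 12 = 1  t=0,i=13
  .#.## -> #   bit 11 = 1  t=0,i=11
  .#.#. -> .   bit 10 = 0  t=0,i=4
  .#..# -> #   bit 9 = 1  t=0,i=8
  .#... -> .   bit 8 = 0  t=3,i=10
  ..### -> #   bit 7 = 1  t=5,i=9
  ..##. -> .   bit 6 = 0  t=2,i=5
  ..#.# -> .   bit 5 = 0  t=0,i=3
  ..#.. -> #   bit 4 = 1  t=1,i=5
  ...## -> #   bit 3 = 1  t=5,i=1
  ...#. -> .   bit 2 = 0  t=0,i=2
  ....# -> .   bit 1 = 0  t=1,i=3
  ..... -> #   bit 0 = 1  t=4,i=10
  bits 01111001001010011111101010011001 = 2032794265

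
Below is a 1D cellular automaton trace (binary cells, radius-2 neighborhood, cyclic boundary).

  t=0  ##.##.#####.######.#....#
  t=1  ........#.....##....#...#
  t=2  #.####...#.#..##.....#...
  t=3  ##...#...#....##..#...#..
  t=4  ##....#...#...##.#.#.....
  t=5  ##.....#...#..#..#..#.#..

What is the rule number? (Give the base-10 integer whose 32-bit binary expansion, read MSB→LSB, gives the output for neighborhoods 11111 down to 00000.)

2418285025

  #####|#  b31=1 t=0,i=8
  ####.|.  b30=0 t=0,i=9
  ###.#|.  b29=0 t=0,i=1
  ###..|#  b28=1 t=2,i=5
  ##.##|.  b27=0 t=0,i=2
  ##.#.|.  b26=0 t=0,i=18
  ##..#|.  b25=0 t=3,i=16
  ##...|.  b24=0 t=1,i=16
  #.###|.  b23=0 t=0,i=6
  #.##.|.  b22=0 t=0,i=3
  #.#.#|#  b21=1 t=4,i=17
  #.#..|.  b20=0 t=0,i=19
  #..##|.  b19=0 t=2,i=13
  #..#.|#  b18=1 t=3,i=17
  #...#|.  b17=0 t=1,i=22
  #....|.  b16=0 t=0,i=21
  .####|.  b15=0 t=0,i=7
  .###.|.  b14=0 t=0,i=0
  .##.#|.  b13=0 t=0,i=4
  .##..|#  b12=1 t=1,i=15
  .#.##|#  b11=1 t=2,i=1
  .#.#.|.  b10=0 t=2,i=10
  .#..#|.  b9=0 t=2,i=12
  .#...|#  b8=1 t=0,i=20
  ..###|#  b7=1 t=0,i=24
  ..##.|#  b6=1 t=1,i=14
  ..#.#|#  b5=1 t=2,i=0
  ..#..|.  b4=0 t=1,i=8
  ...##|.  b3=0 t=0,i=23
  ...#.|.  b2=0 t=1,i=7
  ....#|.  b1=0 t=0,i=22
  .....|#  b0=1 t=1,i=2
  bits 10010000001001000001100111100001 = 2418285025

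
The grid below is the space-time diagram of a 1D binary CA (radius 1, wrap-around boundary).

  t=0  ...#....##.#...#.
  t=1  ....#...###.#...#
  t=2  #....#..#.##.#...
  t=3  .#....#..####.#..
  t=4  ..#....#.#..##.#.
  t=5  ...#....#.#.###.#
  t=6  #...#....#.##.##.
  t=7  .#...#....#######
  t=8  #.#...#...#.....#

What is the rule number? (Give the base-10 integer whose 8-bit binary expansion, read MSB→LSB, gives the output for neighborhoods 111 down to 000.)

120

  ###|.  b7=0 t=1,i=9
  ##.|#  b6=1 t=0,i=9
  #.#|#  b5=1 t=0,i=10
  #..|#  b4=1 t=0,i=4
  .##|#  b3=1 t=0,i=8
  .#.|.  b2=0 t=0,i=3
  ..#|.  b1=0 t=0,i=2
  ...|.  b0=0 t=0,i=0
  bits 01111000 = 120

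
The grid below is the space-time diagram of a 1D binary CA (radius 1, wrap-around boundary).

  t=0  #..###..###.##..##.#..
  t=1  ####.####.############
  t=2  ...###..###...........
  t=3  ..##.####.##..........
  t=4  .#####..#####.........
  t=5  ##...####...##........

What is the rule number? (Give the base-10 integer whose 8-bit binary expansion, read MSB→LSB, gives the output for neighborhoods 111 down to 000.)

  ###|.  b7=0 t=0,i=4
  ##.|#  b6=1 t=0,i=5
  #.#|#  b5=1 t=0,i=11
  #..|#  b4=1 t=0,i=1
  .##|#  b3=1 t=0,i=3
  .#.|#  b2=1 t=0,i=0
  ..#|#  b1=1 t=0,i=2
  ...|.  b0=0 t=2,i=0
  bits 01111110 = 126

126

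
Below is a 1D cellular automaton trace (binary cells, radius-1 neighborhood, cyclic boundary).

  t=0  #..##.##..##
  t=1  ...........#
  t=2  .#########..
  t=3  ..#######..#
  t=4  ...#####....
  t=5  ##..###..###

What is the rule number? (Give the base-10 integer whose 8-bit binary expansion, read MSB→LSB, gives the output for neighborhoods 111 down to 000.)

129

  ###|#  b7=1 t=0,i=11
  ##.|.  b6=0 t=0,i=0
  #.#|.  b5=0 t=0,i=5
  #..|.  b4=0 t=0,i=1
  .##|.  b3=0 t=0,i=3
  .#.|.  b2=0 t=1,i=11
  ..#|.  b1=0 t=0,i=2
  ...|#  b0=1 t=1,i=1
  bits 10000001 = 129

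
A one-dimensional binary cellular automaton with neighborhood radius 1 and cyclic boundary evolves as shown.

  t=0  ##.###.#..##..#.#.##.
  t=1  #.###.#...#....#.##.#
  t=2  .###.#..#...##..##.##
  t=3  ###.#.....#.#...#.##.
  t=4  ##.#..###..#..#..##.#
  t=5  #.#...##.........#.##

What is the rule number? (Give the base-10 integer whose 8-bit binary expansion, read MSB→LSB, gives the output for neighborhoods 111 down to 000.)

169

  [7] ### => #  t=0,i=4
  [6] ##. => .  t=0,i=1
  [5] #.# => #  t=0,i=2
  [4] #.. => .  t=0,i=8
  [3] .## => #  t=0,i=0
  [2] .#. => .  t=0,i=7
  [1] ..# => .  t=0,i=9
  [0] ... => #  t=1,i=8
  bits 10101001 = 169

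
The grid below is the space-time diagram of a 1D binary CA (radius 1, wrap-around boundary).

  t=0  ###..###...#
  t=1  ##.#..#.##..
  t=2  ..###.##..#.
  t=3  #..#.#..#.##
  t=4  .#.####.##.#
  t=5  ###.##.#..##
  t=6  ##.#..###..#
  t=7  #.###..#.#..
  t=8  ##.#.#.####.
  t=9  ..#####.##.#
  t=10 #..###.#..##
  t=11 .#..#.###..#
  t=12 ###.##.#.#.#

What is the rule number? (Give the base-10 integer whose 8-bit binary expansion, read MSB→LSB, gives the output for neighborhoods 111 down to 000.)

181

  ###|#  b7=1 t=0,i=0
  ##.|.  b6=0 t=0,i=2
  #.#|#  b5=1 t=1,i=2
  #..|#  b4=1 t=0,i=3
  .##|.  b3=0 t=0,i=5
  .#.|#  b2=1 t=1,i=3
  ..#|.  b1=0 t=0,i=4
  ...|#  b0=1 t=0,i=9
  bits 10110101 = 181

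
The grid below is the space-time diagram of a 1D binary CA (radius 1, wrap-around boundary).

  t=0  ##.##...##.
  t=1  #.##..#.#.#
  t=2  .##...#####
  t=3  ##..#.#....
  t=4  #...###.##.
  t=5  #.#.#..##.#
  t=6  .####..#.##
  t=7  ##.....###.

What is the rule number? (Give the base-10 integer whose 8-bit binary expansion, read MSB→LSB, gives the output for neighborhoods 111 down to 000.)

  ### -> .   bit 7 = 0  t=2,i=7
  ##. -> .   bit 6 = 0  t=0,i=1
  #.# -> #   bit 5 = 1  t=0,i=2
  #.. -> .   bit 4 = 0  t=0,i=5
  .## -> #   bit 3 = 1  t=0,i=0
  .#. -> #   bit 2 = 1  t=1,i=6
  ..# -> .   bit 1 = 0  t=0,i=7
  ... -> #   bit 0 = 1  t=0,i=6
  bits 00101101 = 45

45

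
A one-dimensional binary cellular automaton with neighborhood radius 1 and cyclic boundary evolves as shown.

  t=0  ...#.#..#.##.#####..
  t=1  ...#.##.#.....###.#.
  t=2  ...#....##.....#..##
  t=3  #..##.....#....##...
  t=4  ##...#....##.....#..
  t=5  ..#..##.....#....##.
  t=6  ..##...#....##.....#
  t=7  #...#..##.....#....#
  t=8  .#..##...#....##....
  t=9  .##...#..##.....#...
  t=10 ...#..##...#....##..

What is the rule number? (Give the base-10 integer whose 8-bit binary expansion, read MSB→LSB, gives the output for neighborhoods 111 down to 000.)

148

  ### -> #   bit 7 = 1  t=0,i=14
  ##. -> .   bit 6 = 0  t=0,i=11
  #.# -> .   bit 5 = 0  t=0,i=4
  #.. -> #   bit 4 = 1  t=0,i=6
  .## -> .   bit 3 = 0  t=0,i=10
  .#. -> #   bit 2 = 1  t=0,i=3
  ..# -> .   bit 1 = 0  t=0,i=2
  ... -> .   bit 0 = 0  t=0,i=0
  bits 10010100 = 148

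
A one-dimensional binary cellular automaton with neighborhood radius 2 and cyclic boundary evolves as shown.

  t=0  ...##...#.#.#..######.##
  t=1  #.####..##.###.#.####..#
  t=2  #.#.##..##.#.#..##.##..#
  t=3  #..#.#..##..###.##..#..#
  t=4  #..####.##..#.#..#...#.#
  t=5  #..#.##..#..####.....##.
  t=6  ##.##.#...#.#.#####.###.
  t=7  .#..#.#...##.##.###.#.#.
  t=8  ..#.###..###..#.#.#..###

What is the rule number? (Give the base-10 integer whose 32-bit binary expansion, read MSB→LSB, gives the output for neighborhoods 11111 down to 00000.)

  #####|#  b31=1 t=0,i=17
  ####.|#  b30=1 t=0,i=19
  ###.#|#  b29=1 t=0,i=20
  ###..|#  b28=1 t=1,i=5
  ##.##|.  b27=0 t=0,i=21
  ##.#.|.  b26=0 t=1,i=14
  ##..#|.  b25=0 t=1,i=6
  ##...|#  b24=1 t=0,i=0
  #.###|#  b23=1 t=1,i=2
  #.##.|.  b22=0 t=0,i=22
  #.#.#|.  b21=0 t=0,i=10
  #.#..|#  b20=1 t=0,i=12
  #..##|.  b19=0 t=0,i=14
  #..#.|.  b18=0 t=3,i=2
  #...#|.  b17=0 t=0,i=1
  #....|#  b16=1 t=5,i=17
  .####|.  b15=0 t=0,i=16
  .###.|.  b14=0 t=1,i=12
  .##.#|#  b13=1 t=1,i=0
  .##..|#  b12=1 t=0,i=4
  .#.##|#  b11=1 t=1,i=16
  .#.#.|#  b10=1 t=0,i=9
  .#..#|#  b9=1 t=0,i=13
  .#...|.  b8=0 t=4,i=18
  ..###|#  b7=1 t=0,i=15
  ..##.|#  b6=1 t=0,i=3
  ..#.#|#  b5=1 t=0,i=8
  ..#..|.  b4=0 t=3,i=20
  ...##|#  b3=1 t=0,i=2
  ...#.|.  b2=0 t=0,i=7
  ....#|.  b1=0 t=5,i=19
  .....|#  b0=1 t=5,i=18
  bits 11110001100100010011111011101001 = 4052827881

4052827881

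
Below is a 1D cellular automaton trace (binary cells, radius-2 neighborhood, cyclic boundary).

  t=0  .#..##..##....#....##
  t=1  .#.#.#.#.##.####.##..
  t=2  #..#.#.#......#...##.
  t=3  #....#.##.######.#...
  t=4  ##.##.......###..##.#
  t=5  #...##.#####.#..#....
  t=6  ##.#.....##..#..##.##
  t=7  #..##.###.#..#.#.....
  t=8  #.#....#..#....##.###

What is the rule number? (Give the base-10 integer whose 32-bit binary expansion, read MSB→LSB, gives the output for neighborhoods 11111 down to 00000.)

3241693471

  ##### -> #   bit 31 = 1  t=3,i=12
  ####. -> #   bit 30 = 1  t=1,i=14
  ###.# -> .   bit 29 = 0  t=1,i=15
  ###.. -> .   bit 28 = 0  t=4,i=14
  ##.## -> .   bit 27 = 0  t=1,i=11
  ##.#. -> .   bit 26 = 0  t=0,i=0
  ##..# -> .   bit 25 = 0  t=0,i=6
  ##... -> #   bit 24 = 1  t=0,i=10
  #.### -> .   bit 23 = 0  t=1,i=12
  #.##. -> .   bit 22 = 0  t=1,i=9
  #.#.# -> #   bit 21 = 1  t=1,i=3
  #.#.. -> #   bit 20 = 1  t=0,i=1
  #..## -> #   bit 19 = 1  t=0,i=3
  #..#. -> .   bit 18 = 0  t=2,i=2
  #...# -> .   bit 17 = 0  t=1,i=20
  #.... -> .   bit 16 = 0  t=0,i=11
  .#### -> .   bit 15 = 0  t=1,i=13
  .###. -> #   bit 14 = 1  t=4,i=0
  .##.# -> .   bit 13 = 0  t=0,i=20
  .##.. -> #   bit 12 = 1  t=0,i=5
  .#.## -> .   bit 11 = 0  t=1,i=8
  .#.#. -> .   bit 10 = 0  t=1,i=2
  .#..# -> .   bit 9 = 0  t=0,i=2
  .#... -> #   bit 8 = 1  t=0,i=15
  ..### -> .   bit 7 = 0  t=4,i=12
  ..##. -> .   bit 6 = 0  t=0,i=4
  ..#.# -> .   bit 5 = 0  t=1,i=1
  ..#.. -> #   bit 4 = 1  t=0,i=14
  ...## -> #   bit 3 = 1  t=0,i=18
  ...#. -> #   bit 2 = 1  t=0,i=13
  ....# -> #   bit 1 = 1  t=0,i=12
  ..... -> #   bit 0 = 1  t=2,i=10
  bits 11000001001110000101000100011111 = 3241693471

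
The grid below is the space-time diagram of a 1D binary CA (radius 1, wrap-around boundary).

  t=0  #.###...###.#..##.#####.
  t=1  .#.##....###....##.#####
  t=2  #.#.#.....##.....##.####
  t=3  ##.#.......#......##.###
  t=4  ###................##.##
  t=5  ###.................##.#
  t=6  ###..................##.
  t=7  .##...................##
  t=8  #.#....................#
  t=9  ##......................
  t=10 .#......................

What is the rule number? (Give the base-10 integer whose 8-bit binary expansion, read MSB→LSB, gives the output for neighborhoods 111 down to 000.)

  ###|#  b7=1 t=0,i=3
  ##.|#  b6=1 t=0,i=4
  #.#|#  b5=1 t=0,i=1
  #..|.  b4=0 t=0,i=5
  .##|.  b3=0 t=0,i=2
  .#.|.  b2=0 t=0,i=0
  ..#|.  b1=0 t=0,i=7
  ...|.  b0=0 t=0,i=6
  bits 11100000 = 224

224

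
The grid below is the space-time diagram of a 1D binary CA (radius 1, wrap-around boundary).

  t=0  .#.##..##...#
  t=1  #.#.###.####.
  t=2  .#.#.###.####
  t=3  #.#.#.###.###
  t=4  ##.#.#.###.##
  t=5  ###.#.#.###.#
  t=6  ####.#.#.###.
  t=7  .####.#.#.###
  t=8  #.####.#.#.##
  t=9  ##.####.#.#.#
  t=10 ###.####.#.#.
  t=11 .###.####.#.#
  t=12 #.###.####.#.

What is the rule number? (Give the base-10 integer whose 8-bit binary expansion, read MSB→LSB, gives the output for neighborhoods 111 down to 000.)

243

  [7] ### => #  t=1,i=5
  [6] ##. => #  t=0,i=4
  [5] #.# => #  t=0,i=0
  [4] #.. => #  t=0,i=5
  [3] .## => .  t=0,i=3
  [2] .#. => .  t=0,i=1
  [1] ..# => #  t=0,i=6
  [0] ... => #  t=0,i=10
  bits 11110011 = 243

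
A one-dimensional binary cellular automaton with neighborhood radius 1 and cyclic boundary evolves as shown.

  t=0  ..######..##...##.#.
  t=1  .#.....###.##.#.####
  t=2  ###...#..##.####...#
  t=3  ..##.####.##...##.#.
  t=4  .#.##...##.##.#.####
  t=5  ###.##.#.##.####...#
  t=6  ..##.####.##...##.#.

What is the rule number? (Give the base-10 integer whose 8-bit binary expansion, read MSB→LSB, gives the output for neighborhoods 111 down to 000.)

118

  [7] ### => .  t=0,i=3
  [6] ##. => #  t=0,i=7
  [5] #.# => #  t=0,i=17
  [4] #.. => #  t=0,i=8
  [3] .## => .  t=0,i=2
  [2] .#. => #  t=0,i=18
  [1] ..# => #  t=0,i=1
  [0] ... => .  t=0,i=0
  bits 01110110 = 118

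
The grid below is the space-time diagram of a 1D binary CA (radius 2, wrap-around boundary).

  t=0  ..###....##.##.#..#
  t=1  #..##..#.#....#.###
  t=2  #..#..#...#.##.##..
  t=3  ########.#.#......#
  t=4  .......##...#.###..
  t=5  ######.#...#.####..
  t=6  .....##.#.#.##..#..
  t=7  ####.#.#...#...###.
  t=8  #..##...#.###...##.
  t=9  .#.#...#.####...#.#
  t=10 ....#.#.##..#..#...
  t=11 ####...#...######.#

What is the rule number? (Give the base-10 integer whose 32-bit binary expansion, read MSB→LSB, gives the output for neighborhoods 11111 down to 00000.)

  ##### -> .   bit 31 = 0  t=3,i=1
  ####. -> .   bit 30 = 0  t=1,i=18
  ###.# -> #   bit 29 = 1  t=3,i=7
  ###.. -> #   bit 28 = 1  t=0,i=4
  ##.## -> .   bit 27 = 0  t=0,i=11
  ##.#. -> #   bit 26 = 1  t=0,i=14
  ##..# -> .   bit 25 = 0  t=1,i=1
  ##... -> .   bit 24 = 0  t=0,i=5
  #.### -> #   bit 23 = 1  t=1,i=16
  #.##. -> .   bit 22 = 0  t=0,i=12
  #.#.# -> .   bit 21 = 0  t=3,i=9
  #.#.. -> .   bit 20 = 0  t=0,i=15
  #..## -> .   bit 19 = 0  t=0,i=1
  #..#. -> #   bit 18 = 1  t=0,i=17
  #...# -> .   bit 17 = 0  t=2,i=8
  #.... -> .   bit 16 = 0  t=0,i=6
  .#### -> .   bit 15 = 0  t=1,i=17
  .###. -> #   bit 14 = 1  t=0,i=3
  .##.# -> .   bit 13 = 0  t=0,i=10
  .##.. -> .   bit 12 = 0  t=1,i=4
  .#.## -> #   bit 11 = 1  t=1,i=15
  .#.#. -> .   bit 10 = 0  t=1,i=8
  .#..# -> #   bit 9 = 1  t=0,i=0
  .#... -> #   bit 8 = 1  t=1,i=10
  ..### -> .   bit 7 = 0  t=0,i=2
  ..##. -> #   bit 6 = 1  t=0,i=9
  ..#.# -> .   bit 5 = 0  t=1,i=7
  ..#.. -> #   bit 4 = 1  t=0,i=18
  ...## -> .   bit 3 = 0  t=0,i=8
  ...#. -> #   bit 2 = 1  t=1,i=13
  ....# -> #   bit 1 = 1  t=0,i=7
  ..... -> #   bit 0 = 1  t=3,i=14
  bits 00110100100001000100101101010111 = 881085271

881085271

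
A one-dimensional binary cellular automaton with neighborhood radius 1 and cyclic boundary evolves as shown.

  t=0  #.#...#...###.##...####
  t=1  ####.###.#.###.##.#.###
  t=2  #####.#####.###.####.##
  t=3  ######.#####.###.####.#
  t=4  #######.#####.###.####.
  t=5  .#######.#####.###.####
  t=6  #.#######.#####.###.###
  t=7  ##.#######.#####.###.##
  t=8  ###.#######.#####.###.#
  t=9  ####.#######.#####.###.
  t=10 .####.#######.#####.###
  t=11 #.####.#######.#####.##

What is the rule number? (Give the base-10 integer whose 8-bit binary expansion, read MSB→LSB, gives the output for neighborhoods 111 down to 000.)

  nb ###: next=#  (t=0,i=11, bit7=1)
  nb ##.: next=#  (t=0,i=0, bit6=1)
  nb #.#: next=#  (t=0,i=1, bit5=1)
  nb #..: next=#  (t=0,i=3, bit4=1)
  nb .##: next=.  (t=0,i=10, bit3=0)
  nb .#.: next=#  (t=0,i=2, bit2=1)
  nb ..#: next=#  (t=0,i=5, bit1=1)
  nb ...: next=.  (t=0,i=4, bit0=0)
  bits 11110110 = 246

246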